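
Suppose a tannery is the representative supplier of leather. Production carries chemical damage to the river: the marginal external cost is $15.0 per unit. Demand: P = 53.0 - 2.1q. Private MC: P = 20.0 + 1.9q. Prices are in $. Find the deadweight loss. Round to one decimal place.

DWL = $28.1

Market equilibrium (private): 20.0 + 1.9q = 53.0 - 2.1q → q_m = 8.2500.
Social marginal cost = private MC + MEC = 35.0 + 1.9q.
Set SMC = demand: 35.0 + 1.9q = 53.0 - 2.1q → q* = 4.5000.
Height of the DWL triangle at q_m is SMC(q_m) − demand(q_m) = MEC(q_m) = 15.0000.
DWL = ½ × 3.7500 × 15.0000 = 28.1250.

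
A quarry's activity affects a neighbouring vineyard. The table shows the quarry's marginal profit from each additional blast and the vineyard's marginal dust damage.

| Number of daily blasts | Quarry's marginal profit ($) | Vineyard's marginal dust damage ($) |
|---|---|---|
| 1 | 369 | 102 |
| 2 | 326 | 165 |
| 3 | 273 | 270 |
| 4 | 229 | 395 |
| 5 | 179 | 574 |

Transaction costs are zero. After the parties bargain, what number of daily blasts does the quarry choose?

Bargaining reaches the level where marginal profit last exceeds marginal dust damage.
That holds through level 3 (273 ≥ 270) but not at 4 (229 < 395).

3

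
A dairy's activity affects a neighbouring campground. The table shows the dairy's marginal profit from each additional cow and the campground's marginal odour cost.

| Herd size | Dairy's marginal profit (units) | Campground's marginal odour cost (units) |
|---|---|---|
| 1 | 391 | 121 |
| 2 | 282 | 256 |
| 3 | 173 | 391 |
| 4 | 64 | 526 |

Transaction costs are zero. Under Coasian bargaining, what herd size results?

2

Bargaining reaches the level where marginal profit last exceeds marginal odour cost.
That holds through level 2 (282 ≥ 256) but not at 3 (173 < 391).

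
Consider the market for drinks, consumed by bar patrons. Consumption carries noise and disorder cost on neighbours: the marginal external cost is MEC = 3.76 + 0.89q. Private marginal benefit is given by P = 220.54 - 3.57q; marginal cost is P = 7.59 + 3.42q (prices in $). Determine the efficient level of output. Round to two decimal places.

Social marginal benefit = demand − MEC = 216.78 - 4.46q.
Set SMB = MC: 216.78 - 4.46q = 7.59 + 3.42q → q* = 26.5470.

q* = 26.55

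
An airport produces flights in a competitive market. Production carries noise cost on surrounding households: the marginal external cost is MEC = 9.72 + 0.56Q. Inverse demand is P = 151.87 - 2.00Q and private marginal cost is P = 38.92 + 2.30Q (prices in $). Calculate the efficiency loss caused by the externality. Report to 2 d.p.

Market equilibrium (private): 38.92 + 2.30Q = 151.87 - 2.00Q → Q_m = 26.2674.
Social marginal cost = private MC + MEC = 48.64 + 2.86Q.
Set SMC = demand: 48.64 + 2.86Q = 151.87 - 2.00Q → Q* = 21.2407.
The loss is the area between SMC and demand from Q* to Q_m; with linear curves that's a triangle of height MEC(Q_m).
DWL = ½ × 5.0267 × 24.4298 = 61.4006.

DWL = $61.40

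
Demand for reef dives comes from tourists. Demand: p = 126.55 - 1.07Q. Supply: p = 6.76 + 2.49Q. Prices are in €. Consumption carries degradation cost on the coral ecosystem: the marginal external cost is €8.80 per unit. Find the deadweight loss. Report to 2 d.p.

DWL = €10.88

Market equilibrium (private): 6.76 + 2.49Q = 126.55 - 1.07Q → Q_m = 33.6489.
Social marginal benefit = demand − MEC = 117.75 - 1.07Q.
Set SMB = MC: 117.75 - 1.07Q = 6.76 + 2.49Q → Q* = 31.1770.
The welfare-loss triangle has base |Q_m − Q*| and height MEC(Q_m) (the vertical gap between SMB and MC is zero at Q* and MEC at Q_m).
DWL = ½ × 2.4719 × 8.8000 = 10.8764.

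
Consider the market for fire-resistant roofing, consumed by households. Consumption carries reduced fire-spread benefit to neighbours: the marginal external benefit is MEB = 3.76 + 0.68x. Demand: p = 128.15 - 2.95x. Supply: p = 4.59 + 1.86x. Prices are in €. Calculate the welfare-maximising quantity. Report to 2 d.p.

x* = 30.83

Social marginal benefit = demand + MEB = 131.91 - 2.27x.
Set SMB = MC: 131.91 - 2.27x = 4.59 + 1.86x → x* = 30.8281.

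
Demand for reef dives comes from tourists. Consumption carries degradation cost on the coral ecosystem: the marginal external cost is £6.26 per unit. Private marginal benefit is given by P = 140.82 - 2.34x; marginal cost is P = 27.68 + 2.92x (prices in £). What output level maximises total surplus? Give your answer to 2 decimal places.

Social marginal benefit = demand − MEC = 134.56 - 2.34x.
Set SMB = MC: 134.56 - 2.34x = 27.68 + 2.92x → x* = 20.3194.

x* = 20.32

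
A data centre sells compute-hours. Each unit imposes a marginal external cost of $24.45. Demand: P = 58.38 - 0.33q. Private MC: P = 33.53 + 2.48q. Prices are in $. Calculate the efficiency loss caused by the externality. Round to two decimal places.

Market equilibrium (private): 33.53 + 2.48q = 58.38 - 0.33q → q_m = 8.8434.
Social marginal cost = private MC + MEC = 57.98 + 2.48q.
Set SMC = demand: 57.98 + 2.48q = 58.38 - 0.33q → q* = 0.1423.
The loss is the area between SMC and demand from q* to q_m; with linear curves that's a triangle of height MEC(q_m).
DWL = ½ × 8.7011 × 24.4500 = 106.3709.

DWL = $106.37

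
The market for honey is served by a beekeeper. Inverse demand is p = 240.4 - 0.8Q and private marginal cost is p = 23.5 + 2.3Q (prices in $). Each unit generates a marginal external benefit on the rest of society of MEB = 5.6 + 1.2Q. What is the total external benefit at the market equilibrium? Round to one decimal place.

$3329.1

Market equilibrium (private): 23.5 + 2.3Q = 240.4 - 0.8Q → Q_m = 69.9677.
Total external benefit = ∫₀^{Q_m} (5.6 + 1.2Q) dQ = 5.6×69.9677 + ½×1.2×69.9677² = 3329.1065.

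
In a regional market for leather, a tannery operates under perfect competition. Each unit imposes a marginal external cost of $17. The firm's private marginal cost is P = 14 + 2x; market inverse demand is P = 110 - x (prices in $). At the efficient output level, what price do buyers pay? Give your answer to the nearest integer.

P = $84

Social marginal cost = private MC + MEC = 31 + 2x.
Set SMC = demand: 31 + 2x = 110 - x → x* = 26.3333.
Consumer price on the demand curve at x*: 110 − 1×26.3333 = 83.6667.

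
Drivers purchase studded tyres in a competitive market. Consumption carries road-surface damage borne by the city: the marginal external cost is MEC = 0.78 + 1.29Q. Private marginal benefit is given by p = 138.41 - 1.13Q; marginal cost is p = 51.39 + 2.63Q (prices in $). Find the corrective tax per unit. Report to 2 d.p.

Social marginal benefit = demand − MEC = 137.63 - 2.42Q.
Set SMB = MC: 137.63 - 2.42Q = 51.39 + 2.63Q → Q* = 17.0772.
The Pigouvian tax equals MEC at Q*: 0.78 + 1.29×17.0772 = 22.8096.

tax = $22.81 per unit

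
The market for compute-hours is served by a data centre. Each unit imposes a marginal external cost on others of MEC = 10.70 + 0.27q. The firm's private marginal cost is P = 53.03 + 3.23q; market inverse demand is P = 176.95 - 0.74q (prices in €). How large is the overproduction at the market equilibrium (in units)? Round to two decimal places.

4.51 units

Market equilibrium (private): 53.03 + 3.23q = 176.95 - 0.74q → q_m = 31.2141.
Social marginal cost = private MC + MEC = 63.73 + 3.50q.
Set SMC = demand: 63.73 + 3.50q = 176.95 - 0.74q → q* = 26.7028.
Gap = |31.2141 − 26.7028| = 4.5113.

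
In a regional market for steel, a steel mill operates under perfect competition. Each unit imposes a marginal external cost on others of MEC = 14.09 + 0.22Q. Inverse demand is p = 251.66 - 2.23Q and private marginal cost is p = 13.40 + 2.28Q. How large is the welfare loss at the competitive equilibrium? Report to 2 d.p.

DWL = 69.89

Market equilibrium (private): 13.40 + 2.28Q = 251.66 - 2.23Q → Q_m = 52.8293.
Social marginal cost = private MC + MEC = 27.49 + 2.50Q.
Set SMC = demand: 27.49 + 2.50Q = 251.66 - 2.23Q → Q* = 47.3932.
Height of the DWL triangle at Q_m is SMC(Q_m) − demand(Q_m) = MEC(Q_m) = 25.7124.
DWL = ½ × 5.4361 × 25.7124 = 69.8876.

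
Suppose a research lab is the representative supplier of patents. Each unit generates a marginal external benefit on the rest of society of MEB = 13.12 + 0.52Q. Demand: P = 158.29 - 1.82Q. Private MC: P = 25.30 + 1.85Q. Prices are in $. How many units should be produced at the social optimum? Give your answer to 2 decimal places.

Q* = 46.38

Social marginal cost = private MC − MEB = 12.18 + 1.33Q.
Set SMC = demand: 12.18 + 1.33Q = 158.29 - 1.82Q → Q* = 46.3841.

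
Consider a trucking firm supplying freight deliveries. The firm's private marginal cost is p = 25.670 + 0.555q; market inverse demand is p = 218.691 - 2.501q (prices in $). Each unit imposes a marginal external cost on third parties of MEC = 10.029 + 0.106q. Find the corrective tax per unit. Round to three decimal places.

tax = $16.163 per unit

Social marginal cost = private MC + MEC = 35.699 + 0.661q.
Set SMC = demand: 35.699 + 0.661q = 218.691 - 2.501q → q* = 57.8722.
The Pigouvian tax equals MEC at q*: 10.029 + 0.106×57.8722 = 16.1635.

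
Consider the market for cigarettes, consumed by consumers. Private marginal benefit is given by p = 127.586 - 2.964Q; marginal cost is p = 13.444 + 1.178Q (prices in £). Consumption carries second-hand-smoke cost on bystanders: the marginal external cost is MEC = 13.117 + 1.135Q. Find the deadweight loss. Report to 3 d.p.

DWL = £186.741

Market equilibrium (private): 13.444 + 1.178Q = 127.586 - 2.964Q → Q_m = 27.5572.
Social marginal benefit = demand − MEC = 114.469 - 4.099Q.
Set SMB = MC: 114.469 - 4.099Q = 13.444 + 1.178Q → Q* = 19.1444.
The loss is the area between SMB and MC from Q* to Q_m; with linear curves that's a triangle of height MEC(Q_m).
DWL = ½ × 8.4128 × 44.3944 = 186.7406.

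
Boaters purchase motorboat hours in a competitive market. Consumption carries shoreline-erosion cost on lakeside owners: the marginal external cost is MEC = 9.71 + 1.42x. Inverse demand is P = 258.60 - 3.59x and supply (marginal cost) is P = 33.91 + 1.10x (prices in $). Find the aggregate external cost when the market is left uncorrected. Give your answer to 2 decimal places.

$2094.79

Market equilibrium (private): 33.91 + 1.10x = 258.60 - 3.59x → x_m = 47.9083.
Total external cost = ∫₀^{x_m} (9.71 + 1.42x) dx = 9.71×47.9083 + ½×1.42×47.9083² = 2094.7853.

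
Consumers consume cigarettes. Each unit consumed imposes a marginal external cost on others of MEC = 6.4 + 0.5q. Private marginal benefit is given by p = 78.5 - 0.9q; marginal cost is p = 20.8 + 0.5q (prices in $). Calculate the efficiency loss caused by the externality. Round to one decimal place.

Market equilibrium (private): 20.8 + 0.5q = 78.5 - 0.9q → q_m = 41.2143.
Social marginal benefit = demand − MEC = 72.1 - 1.4q.
Set SMB = MC: 72.1 - 1.4q = 20.8 + 0.5q → q* = 27.0000.
Height of the DWL triangle at q_m is MC(q_m) − SMB(q_m) = MEC(q_m) = 27.0071.
DWL = ½ × 14.2143 × 27.0071 = 191.9435.

DWL = $191.9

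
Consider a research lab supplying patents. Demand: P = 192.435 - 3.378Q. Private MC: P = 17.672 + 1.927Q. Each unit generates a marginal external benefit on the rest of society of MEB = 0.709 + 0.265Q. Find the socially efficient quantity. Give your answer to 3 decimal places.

Social marginal cost = private MC − MEB = 16.963 + 1.662Q.
Set SMC = demand: 16.963 + 1.662Q = 192.435 - 3.378Q → Q* = 34.8159.

Q* = 34.816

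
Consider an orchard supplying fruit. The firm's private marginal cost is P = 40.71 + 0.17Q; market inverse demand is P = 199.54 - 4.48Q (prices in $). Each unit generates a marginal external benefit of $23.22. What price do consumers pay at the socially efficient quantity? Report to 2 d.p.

Social marginal cost = private MC − MEB = 17.49 + 0.17Q.
Set SMC = demand: 17.49 + 0.17Q = 199.54 - 4.48Q → Q* = 39.1505.
Consumer price on the demand curve at Q*: 199.54 − 4.48×39.1505 = 24.1458.

P = $24.15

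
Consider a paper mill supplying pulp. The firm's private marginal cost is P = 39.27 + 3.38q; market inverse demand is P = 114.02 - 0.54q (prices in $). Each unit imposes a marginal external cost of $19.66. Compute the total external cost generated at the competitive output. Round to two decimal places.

$374.89

Market equilibrium (private): 39.27 + 3.38q = 114.02 - 0.54q → q_m = 19.0689.
Total external cost = MEC × q_m = 19.66 × 19.0689 = 374.8946.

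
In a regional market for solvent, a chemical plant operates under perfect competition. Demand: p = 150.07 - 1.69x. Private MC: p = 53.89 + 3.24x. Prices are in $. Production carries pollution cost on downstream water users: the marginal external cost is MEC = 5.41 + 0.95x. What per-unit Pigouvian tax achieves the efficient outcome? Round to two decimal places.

Social marginal cost = private MC + MEC = 59.30 + 4.19x.
Set SMC = demand: 59.30 + 4.19x = 150.07 - 1.69x → x* = 15.4371.
The Pigouvian tax equals MEC at x*: 5.41 + 0.95×15.4371 = 20.0752.

tax = $20.08 per unit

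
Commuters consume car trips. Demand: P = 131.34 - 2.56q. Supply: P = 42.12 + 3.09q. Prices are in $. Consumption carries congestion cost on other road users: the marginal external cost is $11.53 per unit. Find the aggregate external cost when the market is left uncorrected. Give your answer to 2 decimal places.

$182.07

Market equilibrium (private): 42.12 + 3.09q = 131.34 - 2.56q → q_m = 15.7912.
Total external cost = MEC × q_m = 11.53 × 15.7912 = 182.0725.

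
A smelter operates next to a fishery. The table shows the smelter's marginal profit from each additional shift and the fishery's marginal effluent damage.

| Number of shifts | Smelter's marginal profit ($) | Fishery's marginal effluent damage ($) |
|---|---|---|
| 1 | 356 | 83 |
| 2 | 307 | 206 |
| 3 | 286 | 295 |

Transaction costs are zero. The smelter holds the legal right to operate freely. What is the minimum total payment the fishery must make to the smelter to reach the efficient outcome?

Left alone the smelter would choose level 3 (marginal profit stays positive).
Efficient level: k* = 2 (marginal profit ≥ marginal effluent damage through 2).
The fishery must at least cover the smelter's forgone profit from cutting 3→2: 286 = 286.

$286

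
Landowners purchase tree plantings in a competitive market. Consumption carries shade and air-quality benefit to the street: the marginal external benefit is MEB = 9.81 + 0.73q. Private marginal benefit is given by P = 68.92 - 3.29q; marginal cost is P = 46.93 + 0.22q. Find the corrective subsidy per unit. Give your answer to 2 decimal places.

subsidy = 18.16 per unit

Social marginal benefit = demand + MEB = 78.73 - 2.56q.
Set SMB = MC: 78.73 - 2.56q = 46.93 + 0.22q → q* = 11.4388.
The Pigouvian subsidy equals MEB at q*: 9.81 + 0.73×11.4388 = 18.1603.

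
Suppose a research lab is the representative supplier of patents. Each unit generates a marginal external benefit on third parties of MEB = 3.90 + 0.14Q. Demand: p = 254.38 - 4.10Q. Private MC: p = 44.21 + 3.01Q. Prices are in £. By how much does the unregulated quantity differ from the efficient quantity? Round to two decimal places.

1.15 units

Market equilibrium (private): 44.21 + 3.01Q = 254.38 - 4.10Q → Q_m = 29.5598.
Social marginal cost = private MC − MEB = 40.31 + 2.87Q.
Set SMC = demand: 40.31 + 2.87Q = 254.38 - 4.10Q → Q* = 30.7131.
Gap = |29.5598 − 30.7131| = 1.1533.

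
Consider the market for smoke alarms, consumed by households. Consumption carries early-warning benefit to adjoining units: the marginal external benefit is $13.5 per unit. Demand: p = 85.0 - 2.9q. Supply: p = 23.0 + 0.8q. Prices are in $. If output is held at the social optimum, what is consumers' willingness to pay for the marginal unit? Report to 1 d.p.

Social marginal benefit = demand + MEB = 98.5 - 2.9q.
Set SMB = MC: 98.5 - 2.9q = 23.0 + 0.8q → q* = 20.4054.
Consumer price on the demand curve at q*: 85.0 − 2.9×20.4054 = 25.8243.

P = $25.8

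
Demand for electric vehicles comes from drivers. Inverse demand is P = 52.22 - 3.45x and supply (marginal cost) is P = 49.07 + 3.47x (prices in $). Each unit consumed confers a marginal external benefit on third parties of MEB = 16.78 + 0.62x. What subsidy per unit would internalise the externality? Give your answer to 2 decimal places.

subsidy = $18.74 per unit

Social marginal benefit = demand + MEB = 69.00 - 2.83x.
Set SMB = MC: 69.00 - 2.83x = 49.07 + 3.47x → x* = 3.1635.
The Pigouvian subsidy equals MEB at x*: 16.78 + 0.62×3.1635 = 18.7414.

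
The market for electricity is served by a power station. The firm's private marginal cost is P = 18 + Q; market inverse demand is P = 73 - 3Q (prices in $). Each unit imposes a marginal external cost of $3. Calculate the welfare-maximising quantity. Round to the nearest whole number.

Q* = 13

Social marginal cost = private MC + MEC = 21 + Q.
Set SMC = demand: 21 + Q = 73 - 3Q → Q* = 13.0000.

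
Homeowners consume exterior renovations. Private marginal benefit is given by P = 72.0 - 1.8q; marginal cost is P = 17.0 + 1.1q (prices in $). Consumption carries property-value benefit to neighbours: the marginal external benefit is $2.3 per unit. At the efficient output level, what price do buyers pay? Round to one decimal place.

Social marginal benefit = demand + MEB = 74.3 - 1.8q.
Set SMB = MC: 74.3 - 1.8q = 17.0 + 1.1q → q* = 19.7586.
Consumer price on the demand curve at q*: 72.0 − 1.8×19.7586 = 36.4345.

P = $36.4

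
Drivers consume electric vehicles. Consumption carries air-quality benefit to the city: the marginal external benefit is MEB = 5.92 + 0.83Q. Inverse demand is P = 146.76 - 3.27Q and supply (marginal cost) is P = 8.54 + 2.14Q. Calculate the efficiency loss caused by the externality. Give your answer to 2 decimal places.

DWL = 80.33

Market equilibrium (private): 8.54 + 2.14Q = 146.76 - 3.27Q → Q_m = 25.5490.
Social marginal benefit = demand + MEB = 152.68 - 2.44Q.
Set SMB = MC: 152.68 - 2.44Q = 8.54 + 2.14Q → Q* = 31.4716.
The loss is the area between SMB and MC from Q* to Q_m; with linear curves that's a triangle of height MEB(Q_m).
DWL = ½ × 5.9226 × 27.1257 = 80.3273.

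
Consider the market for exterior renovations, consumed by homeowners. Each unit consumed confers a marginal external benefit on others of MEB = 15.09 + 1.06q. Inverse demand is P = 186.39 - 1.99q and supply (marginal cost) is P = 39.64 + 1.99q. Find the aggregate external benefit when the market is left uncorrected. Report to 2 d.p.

1276.95

Market equilibrium (private): 39.64 + 1.99q = 186.39 - 1.99q → q_m = 36.8719.
Total external benefit = ∫₀^{q_m} (15.09 + 1.06q) dq = 15.09×36.8719 + ½×1.06×36.8719² = 1276.9516.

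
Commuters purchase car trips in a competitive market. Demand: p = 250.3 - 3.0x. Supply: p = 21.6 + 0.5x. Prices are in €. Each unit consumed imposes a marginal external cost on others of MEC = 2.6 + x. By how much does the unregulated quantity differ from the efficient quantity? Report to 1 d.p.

15.1 units

Market equilibrium (private): 21.6 + 0.5x = 250.3 - 3.0x → x_m = 65.3429.
Social marginal benefit = demand − MEC = 247.7 - 4.0x.
Set SMB = MC: 247.7 - 4.0x = 21.6 + 0.5x → x* = 50.2444.
Gap = |65.3429 − 50.2444| = 15.0985.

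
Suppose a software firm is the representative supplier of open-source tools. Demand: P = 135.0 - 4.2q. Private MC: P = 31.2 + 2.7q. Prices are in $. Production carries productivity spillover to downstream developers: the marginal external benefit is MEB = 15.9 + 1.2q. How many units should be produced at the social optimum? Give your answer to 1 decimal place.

Social marginal cost = private MC − MEB = 15.3 + 1.5q.
Set SMC = demand: 15.3 + 1.5q = 135.0 - 4.2q → q* = 21.0000.

q* = 21.0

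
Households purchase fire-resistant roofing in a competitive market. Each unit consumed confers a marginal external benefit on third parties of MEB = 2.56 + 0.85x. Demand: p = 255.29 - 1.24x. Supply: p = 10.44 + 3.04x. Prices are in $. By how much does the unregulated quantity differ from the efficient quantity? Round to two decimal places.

14.92 units

Market equilibrium (private): 10.44 + 3.04x = 255.29 - 1.24x → x_m = 57.2079.
Social marginal benefit = demand + MEB = 257.85 - 0.39x.
Set SMB = MC: 257.85 - 0.39x = 10.44 + 3.04x → x* = 72.1312.
Gap = |57.2079 − 72.1312| = 14.9233.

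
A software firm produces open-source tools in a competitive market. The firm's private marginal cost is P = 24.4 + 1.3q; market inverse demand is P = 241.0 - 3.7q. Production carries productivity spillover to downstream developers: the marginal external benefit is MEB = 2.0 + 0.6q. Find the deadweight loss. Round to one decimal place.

Market equilibrium (private): 24.4 + 1.3q = 241.0 - 3.7q → q_m = 43.3200.
Social marginal cost = private MC − MEB = 22.4 + 0.7q.
Set SMC = demand: 22.4 + 0.7q = 241.0 - 3.7q → q* = 49.6818.
The loss is the area between SMC and demand from q* to q_m; with linear curves that's a triangle of height MEB(q_m).
DWL = ½ × 6.3618 × 27.9920 = 89.0398.

DWL = 89.0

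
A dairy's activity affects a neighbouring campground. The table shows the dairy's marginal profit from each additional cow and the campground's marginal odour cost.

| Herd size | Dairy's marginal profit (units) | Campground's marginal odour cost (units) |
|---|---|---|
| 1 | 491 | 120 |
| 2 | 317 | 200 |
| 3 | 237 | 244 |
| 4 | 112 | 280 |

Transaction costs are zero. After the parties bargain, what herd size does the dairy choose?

2

Bargaining reaches the level where marginal profit last exceeds marginal odour cost.
That holds through level 2 (317 ≥ 200) but not at 3 (237 < 244).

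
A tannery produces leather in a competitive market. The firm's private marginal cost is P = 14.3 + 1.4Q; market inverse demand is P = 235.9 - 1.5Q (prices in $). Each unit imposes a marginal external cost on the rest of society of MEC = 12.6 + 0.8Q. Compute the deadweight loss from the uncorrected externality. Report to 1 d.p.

DWL = $734.6

Market equilibrium (private): 14.3 + 1.4Q = 235.9 - 1.5Q → Q_m = 76.4138.
Social marginal cost = private MC + MEC = 26.9 + 2.2Q.
Set SMC = demand: 26.9 + 2.2Q = 235.9 - 1.5Q → Q* = 56.4865.
Between Q* and Q_m the wedge SMC − demand runs linearly from 0 to MEC(Q_m), so the loss is a triangle.
DWL = ½ × 19.9273 × 73.7310 = 734.6299.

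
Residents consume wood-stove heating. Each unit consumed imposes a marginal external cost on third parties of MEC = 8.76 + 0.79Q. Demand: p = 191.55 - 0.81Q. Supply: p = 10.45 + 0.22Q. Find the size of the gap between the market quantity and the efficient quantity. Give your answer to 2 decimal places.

Market equilibrium (private): 10.45 + 0.22Q = 191.55 - 0.81Q → Q_m = 175.8252.
Social marginal benefit = demand − MEC = 182.79 - 1.60Q.
Set SMB = MC: 182.79 - 1.60Q = 10.45 + 0.22Q → Q* = 94.6923.
Gap = |175.8252 − 94.6923| = 81.1329.

81.13 units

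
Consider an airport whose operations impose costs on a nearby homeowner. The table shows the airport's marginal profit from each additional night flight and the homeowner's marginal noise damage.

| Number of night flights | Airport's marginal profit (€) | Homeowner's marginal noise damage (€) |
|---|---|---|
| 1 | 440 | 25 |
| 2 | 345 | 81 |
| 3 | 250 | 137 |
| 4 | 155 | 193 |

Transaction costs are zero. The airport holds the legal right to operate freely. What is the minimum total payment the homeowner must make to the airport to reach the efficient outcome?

Left alone the airport would choose level 4 (marginal profit stays positive).
Efficient level: k* = 3 (marginal profit ≥ marginal noise damage through 3).
The homeowner must at least cover the airport's forgone profit from cutting 4→3: 155 = 155.

€155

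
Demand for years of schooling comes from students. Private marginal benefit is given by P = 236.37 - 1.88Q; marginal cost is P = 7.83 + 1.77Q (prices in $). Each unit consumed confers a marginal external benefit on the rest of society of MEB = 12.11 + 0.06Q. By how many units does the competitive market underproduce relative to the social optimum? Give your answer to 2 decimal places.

4.42 units

Market equilibrium (private): 7.83 + 1.77Q = 236.37 - 1.88Q → Q_m = 62.6137.
Social marginal benefit = demand + MEB = 248.48 - 1.82Q.
Set SMB = MC: 248.48 - 1.82Q = 7.83 + 1.77Q → Q* = 67.0334.
Gap = |62.6137 − 67.0334| = 4.4197.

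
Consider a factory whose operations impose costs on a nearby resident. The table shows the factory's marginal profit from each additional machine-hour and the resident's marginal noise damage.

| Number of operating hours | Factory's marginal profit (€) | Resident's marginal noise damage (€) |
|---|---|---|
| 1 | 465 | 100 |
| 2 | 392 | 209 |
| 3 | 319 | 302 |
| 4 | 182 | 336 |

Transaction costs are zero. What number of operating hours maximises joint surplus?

3

Bargaining reaches the level where marginal profit last exceeds marginal noise damage.
That holds through level 3 (319 ≥ 302) but not at 4 (182 < 336).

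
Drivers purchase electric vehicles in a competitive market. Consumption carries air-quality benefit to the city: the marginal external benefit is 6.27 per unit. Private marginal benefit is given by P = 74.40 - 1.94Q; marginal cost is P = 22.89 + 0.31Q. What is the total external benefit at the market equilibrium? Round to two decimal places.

143.54

Market equilibrium (private): 22.89 + 0.31Q = 74.40 - 1.94Q → Q_m = 22.8933.
Total external benefit = MEB × Q_m = 6.27 × 22.8933 = 143.5410.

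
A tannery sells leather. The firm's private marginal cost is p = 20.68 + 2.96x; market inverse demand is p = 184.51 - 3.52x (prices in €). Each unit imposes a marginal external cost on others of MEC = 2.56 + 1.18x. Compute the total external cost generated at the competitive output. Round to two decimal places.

€441.85

Market equilibrium (private): 20.68 + 2.96x = 184.51 - 3.52x → x_m = 25.2824.
Total external cost = ∫₀^{x_m} (2.56 + 1.18x) dx = 2.56×25.2824 + ½×1.18×25.2824² = 441.8508.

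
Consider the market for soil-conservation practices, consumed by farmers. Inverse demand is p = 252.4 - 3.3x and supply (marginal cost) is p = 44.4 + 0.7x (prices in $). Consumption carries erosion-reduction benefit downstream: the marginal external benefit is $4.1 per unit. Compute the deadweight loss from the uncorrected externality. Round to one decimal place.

DWL = $2.1

Market equilibrium (private): 44.4 + 0.7x = 252.4 - 3.3x → x_m = 52.0000.
Social marginal benefit = demand + MEB = 256.5 - 3.3x.
Set SMB = MC: 256.5 - 3.3x = 44.4 + 0.7x → x* = 53.0250.
The welfare-loss triangle has base |x_m − x*| and height MEB(x_m) (the vertical gap between SMB and MC is zero at x* and MEB at x_m).
DWL = ½ × 1.0250 × 4.1000 = 2.1013.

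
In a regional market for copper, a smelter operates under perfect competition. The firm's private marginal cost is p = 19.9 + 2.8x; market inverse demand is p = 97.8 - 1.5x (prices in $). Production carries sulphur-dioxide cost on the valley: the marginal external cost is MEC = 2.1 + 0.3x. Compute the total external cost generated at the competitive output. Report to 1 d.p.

$87.3

Market equilibrium (private): 19.9 + 2.8x = 97.8 - 1.5x → x_m = 18.1163.
Total external cost = ∫₀^{x_m} (2.1 + 0.3x) dx = 2.1×18.1163 + ½×0.3×18.1163² = 87.2743.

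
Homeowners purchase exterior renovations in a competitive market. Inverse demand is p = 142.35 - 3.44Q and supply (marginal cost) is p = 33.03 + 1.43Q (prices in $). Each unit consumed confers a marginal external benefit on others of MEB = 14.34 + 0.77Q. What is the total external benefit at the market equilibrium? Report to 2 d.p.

$515.90

Market equilibrium (private): 33.03 + 1.43Q = 142.35 - 3.44Q → Q_m = 22.4476.
Total external benefit = ∫₀^{Q_m} (14.34 + 0.77Q) dQ = 14.34×22.4476 + ½×0.77×22.4476² = 515.8981.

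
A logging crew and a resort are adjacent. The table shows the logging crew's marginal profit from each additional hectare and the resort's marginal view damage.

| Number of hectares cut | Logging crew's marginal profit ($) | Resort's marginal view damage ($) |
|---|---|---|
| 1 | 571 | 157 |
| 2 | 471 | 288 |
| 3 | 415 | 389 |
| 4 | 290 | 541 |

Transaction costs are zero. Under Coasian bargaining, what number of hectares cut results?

3

Bargaining reaches the level where marginal profit last exceeds marginal view damage.
That holds through level 3 (415 ≥ 389) but not at 4 (290 < 541).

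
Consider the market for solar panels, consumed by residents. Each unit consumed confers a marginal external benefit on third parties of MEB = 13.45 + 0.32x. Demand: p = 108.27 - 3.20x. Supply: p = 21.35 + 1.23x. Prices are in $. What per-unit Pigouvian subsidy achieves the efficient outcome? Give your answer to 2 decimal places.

Social marginal benefit = demand + MEB = 121.72 - 2.88x.
Set SMB = MC: 121.72 - 2.88x = 21.35 + 1.23x → x* = 24.4209.
The Pigouvian subsidy equals MEB at x*: 13.45 + 0.32×24.4209 = 21.2647.

subsidy = $21.26 per unit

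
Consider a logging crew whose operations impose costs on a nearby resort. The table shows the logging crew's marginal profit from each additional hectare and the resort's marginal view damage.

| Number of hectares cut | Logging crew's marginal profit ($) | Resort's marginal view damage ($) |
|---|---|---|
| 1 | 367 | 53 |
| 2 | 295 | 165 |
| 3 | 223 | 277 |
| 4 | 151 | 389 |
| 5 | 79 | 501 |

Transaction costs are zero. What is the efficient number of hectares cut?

2

Bargaining reaches the level where marginal profit last exceeds marginal view damage.
That holds through level 2 (295 ≥ 165) but not at 3 (223 < 277).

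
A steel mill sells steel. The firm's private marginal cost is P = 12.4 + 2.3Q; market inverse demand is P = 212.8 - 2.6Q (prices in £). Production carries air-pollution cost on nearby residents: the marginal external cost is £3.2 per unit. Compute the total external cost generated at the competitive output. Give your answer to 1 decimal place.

£130.9

Market equilibrium (private): 12.4 + 2.3Q = 212.8 - 2.6Q → Q_m = 40.8980.
Total external cost = MEC × Q_m = 3.2 × 40.8980 = 130.8736.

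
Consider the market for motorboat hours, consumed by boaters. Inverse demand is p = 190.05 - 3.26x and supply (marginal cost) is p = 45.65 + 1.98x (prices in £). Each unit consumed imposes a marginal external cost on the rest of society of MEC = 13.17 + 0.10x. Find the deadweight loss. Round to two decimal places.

Market equilibrium (private): 45.65 + 1.98x = 190.05 - 3.26x → x_m = 27.5573.
Social marginal benefit = demand − MEC = 176.88 - 3.36x.
Set SMB = MC: 176.88 - 3.36x = 45.65 + 1.98x → x* = 24.5749.
Height of the DWL triangle at x_m is MC(x_m) − SMB(x_m) = MEC(x_m) = 15.9257.
DWL = ½ × 2.9824 × 15.9257 = 23.7484.

DWL = £23.75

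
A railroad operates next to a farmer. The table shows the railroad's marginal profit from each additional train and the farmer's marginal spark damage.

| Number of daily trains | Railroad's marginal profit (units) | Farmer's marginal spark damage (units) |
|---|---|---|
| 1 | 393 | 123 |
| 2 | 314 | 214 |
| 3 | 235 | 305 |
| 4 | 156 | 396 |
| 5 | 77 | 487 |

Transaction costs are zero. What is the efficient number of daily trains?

Bargaining reaches the level where marginal profit last exceeds marginal spark damage.
That holds through level 2 (314 ≥ 214) but not at 3 (235 < 305).

2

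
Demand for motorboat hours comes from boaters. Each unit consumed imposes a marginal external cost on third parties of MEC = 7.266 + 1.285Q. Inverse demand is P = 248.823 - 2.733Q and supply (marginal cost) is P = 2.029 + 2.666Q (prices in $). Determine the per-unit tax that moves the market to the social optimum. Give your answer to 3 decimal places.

tax = $53.315 per unit

Social marginal benefit = demand − MEC = 241.557 - 4.018Q.
Set SMB = MC: 241.557 - 4.018Q = 2.029 + 2.666Q → Q* = 35.8360.
The Pigouvian tax equals MEC at Q*: 7.266 + 1.285×35.8360 = 53.3153.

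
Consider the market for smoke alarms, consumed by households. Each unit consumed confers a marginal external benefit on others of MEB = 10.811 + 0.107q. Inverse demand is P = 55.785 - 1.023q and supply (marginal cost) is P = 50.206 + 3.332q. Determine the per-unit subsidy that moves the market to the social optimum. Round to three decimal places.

subsidy = 11.224 per unit

Social marginal benefit = demand + MEB = 66.596 - 0.916q.
Set SMB = MC: 66.596 - 0.916q = 50.206 + 3.332q → q* = 3.8583.
The Pigouvian subsidy equals MEB at q*: 10.811 + 0.107×3.8583 = 11.2238.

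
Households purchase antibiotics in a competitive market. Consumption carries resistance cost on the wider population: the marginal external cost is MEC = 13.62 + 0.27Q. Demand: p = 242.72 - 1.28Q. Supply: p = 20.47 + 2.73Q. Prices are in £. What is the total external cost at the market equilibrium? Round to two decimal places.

Market equilibrium (private): 20.47 + 2.73Q = 242.72 - 1.28Q → Q_m = 55.4239.
Total external cost = ∫₀^{Q_m} (13.62 + 0.27Q) dQ = 13.62×55.4239 + ½×0.27×55.4239² = 1169.5677.

£1169.57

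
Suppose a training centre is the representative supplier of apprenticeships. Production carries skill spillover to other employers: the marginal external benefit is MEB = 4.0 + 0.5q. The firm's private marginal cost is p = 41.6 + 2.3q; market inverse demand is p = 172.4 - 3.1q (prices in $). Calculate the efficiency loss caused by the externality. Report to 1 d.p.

DWL = $26.5

Market equilibrium (private): 41.6 + 2.3q = 172.4 - 3.1q → q_m = 24.2222.
Social marginal cost = private MC − MEB = 37.6 + 1.8q.
Set SMC = demand: 37.6 + 1.8q = 172.4 - 3.1q → q* = 27.5102.
Between q* and q_m the wedge demand − SMC runs linearly from 0 to MEB(q_m), so the loss is a triangle.
DWL = ½ × 3.2880 × 16.1111 = 26.4866.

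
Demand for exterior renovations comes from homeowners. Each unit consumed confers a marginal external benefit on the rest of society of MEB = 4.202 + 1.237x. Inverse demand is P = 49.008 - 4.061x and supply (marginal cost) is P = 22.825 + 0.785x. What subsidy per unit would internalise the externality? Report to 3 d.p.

subsidy = 14.617 per unit

Social marginal benefit = demand + MEB = 53.210 - 2.824x.
Set SMB = MC: 53.210 - 2.824x = 22.825 + 0.785x → x* = 8.4192.
The Pigouvian subsidy equals MEB at x*: 4.202 + 1.237×8.4192 = 14.6166.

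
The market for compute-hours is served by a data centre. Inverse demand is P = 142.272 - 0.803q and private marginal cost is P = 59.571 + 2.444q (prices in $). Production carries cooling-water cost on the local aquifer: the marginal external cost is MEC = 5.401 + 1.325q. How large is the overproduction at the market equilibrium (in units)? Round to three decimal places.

Market equilibrium (private): 59.571 + 2.444q = 142.272 - 0.803q → q_m = 25.4700.
Social marginal cost = private MC + MEC = 64.972 + 3.769q.
Set SMC = demand: 64.972 + 3.769q = 142.272 - 0.803q → q* = 16.9073.
Gap = |25.4700 − 16.9073| = 8.5627.

8.563 units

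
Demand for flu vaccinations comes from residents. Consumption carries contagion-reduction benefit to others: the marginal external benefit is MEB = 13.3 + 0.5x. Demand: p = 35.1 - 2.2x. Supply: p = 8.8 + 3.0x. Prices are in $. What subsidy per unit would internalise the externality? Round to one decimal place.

Social marginal benefit = demand + MEB = 48.4 - 1.7x.
Set SMB = MC: 48.4 - 1.7x = 8.8 + 3.0x → x* = 8.4255.
The Pigouvian subsidy equals MEB at x*: 13.3 + 0.5×8.4255 = 17.5128.

subsidy = $17.5 per unit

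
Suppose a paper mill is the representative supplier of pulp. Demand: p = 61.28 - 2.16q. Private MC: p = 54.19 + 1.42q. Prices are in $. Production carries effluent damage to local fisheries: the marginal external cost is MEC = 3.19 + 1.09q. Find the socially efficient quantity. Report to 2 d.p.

Social marginal cost = private MC + MEC = 57.38 + 2.51q.
Set SMC = demand: 57.38 + 2.51q = 61.28 - 2.16q → q* = 0.8351.

q* = 0.84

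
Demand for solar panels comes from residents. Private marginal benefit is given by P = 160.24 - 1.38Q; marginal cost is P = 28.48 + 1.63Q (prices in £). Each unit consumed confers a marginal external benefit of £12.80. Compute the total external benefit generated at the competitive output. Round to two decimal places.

£560.31

Market equilibrium (private): 28.48 + 1.63Q = 160.24 - 1.38Q → Q_m = 43.7741.
Total external benefit = MEB × Q_m = 12.80 × 43.7741 = 560.3085.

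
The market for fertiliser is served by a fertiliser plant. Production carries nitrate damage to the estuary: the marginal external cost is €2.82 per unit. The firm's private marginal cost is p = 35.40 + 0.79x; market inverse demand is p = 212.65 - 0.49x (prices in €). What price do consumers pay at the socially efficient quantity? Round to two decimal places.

Social marginal cost = private MC + MEC = 38.22 + 0.79x.
Set SMC = demand: 38.22 + 0.79x = 212.65 - 0.49x → x* = 136.2734.
Consumer price on the demand curve at x*: 212.65 − 0.49×136.2734 = 145.8760.

P = €145.88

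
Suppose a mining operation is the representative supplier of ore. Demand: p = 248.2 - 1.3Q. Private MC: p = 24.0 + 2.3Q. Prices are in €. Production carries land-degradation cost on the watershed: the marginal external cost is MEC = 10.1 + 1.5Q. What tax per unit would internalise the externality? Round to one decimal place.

Social marginal cost = private MC + MEC = 34.1 + 3.8Q.
Set SMC = demand: 34.1 + 3.8Q = 248.2 - 1.3Q → Q* = 41.9804.
The Pigouvian tax equals MEC at Q*: 10.1 + 1.5×41.9804 = 73.0706.

tax = €73.1 per unit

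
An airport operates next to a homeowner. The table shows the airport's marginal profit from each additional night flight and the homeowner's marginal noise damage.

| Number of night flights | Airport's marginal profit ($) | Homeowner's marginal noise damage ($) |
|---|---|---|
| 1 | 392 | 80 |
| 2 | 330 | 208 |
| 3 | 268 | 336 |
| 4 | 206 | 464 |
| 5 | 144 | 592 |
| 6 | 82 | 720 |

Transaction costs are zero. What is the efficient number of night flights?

Bargaining reaches the level where marginal profit last exceeds marginal noise damage.
That holds through level 2 (330 ≥ 208) but not at 3 (268 < 336).

2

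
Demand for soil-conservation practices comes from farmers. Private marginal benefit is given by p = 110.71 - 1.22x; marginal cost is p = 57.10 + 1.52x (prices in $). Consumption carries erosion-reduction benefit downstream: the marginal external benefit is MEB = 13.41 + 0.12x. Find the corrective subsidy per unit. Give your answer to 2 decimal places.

Social marginal benefit = demand + MEB = 124.12 - 1.10x.
Set SMB = MC: 124.12 - 1.10x = 57.10 + 1.52x → x* = 25.5802.
The Pigouvian subsidy equals MEB at x*: 13.41 + 0.12×25.5802 = 16.4796.

subsidy = $16.48 per unit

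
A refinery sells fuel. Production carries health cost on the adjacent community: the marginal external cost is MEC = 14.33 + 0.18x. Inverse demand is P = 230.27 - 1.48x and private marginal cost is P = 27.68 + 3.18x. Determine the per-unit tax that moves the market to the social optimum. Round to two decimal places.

tax = 21.33 per unit

Social marginal cost = private MC + MEC = 42.01 + 3.36x.
Set SMC = demand: 42.01 + 3.36x = 230.27 - 1.48x → x* = 38.8967.
The Pigouvian tax equals MEC at x*: 14.33 + 0.18×38.8967 = 21.3314.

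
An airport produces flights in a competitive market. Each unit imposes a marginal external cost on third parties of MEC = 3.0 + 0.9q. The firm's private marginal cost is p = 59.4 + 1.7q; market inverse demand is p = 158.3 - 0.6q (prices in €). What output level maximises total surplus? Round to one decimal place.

q* = 30.0

Social marginal cost = private MC + MEC = 62.4 + 2.6q.
Set SMC = demand: 62.4 + 2.6q = 158.3 - 0.6q → q* = 29.9688.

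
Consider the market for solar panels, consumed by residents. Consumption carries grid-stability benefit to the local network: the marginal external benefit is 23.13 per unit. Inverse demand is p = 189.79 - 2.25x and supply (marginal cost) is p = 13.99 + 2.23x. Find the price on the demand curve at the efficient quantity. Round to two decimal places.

P = 89.88

Social marginal benefit = demand + MEB = 212.92 - 2.25x.
Set SMB = MC: 212.92 - 2.25x = 13.99 + 2.23x → x* = 44.4040.
Consumer price on the demand curve at x*: 189.79 − 2.25×44.4040 = 89.8810.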